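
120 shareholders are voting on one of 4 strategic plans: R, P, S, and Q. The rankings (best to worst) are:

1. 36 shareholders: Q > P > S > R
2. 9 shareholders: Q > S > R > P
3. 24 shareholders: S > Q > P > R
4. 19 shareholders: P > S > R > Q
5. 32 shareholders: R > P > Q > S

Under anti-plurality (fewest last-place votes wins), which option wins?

Last-place votes: R 60, P 9, S 32, Q 19.
P is ranked last by the fewest voters, so P wins.

P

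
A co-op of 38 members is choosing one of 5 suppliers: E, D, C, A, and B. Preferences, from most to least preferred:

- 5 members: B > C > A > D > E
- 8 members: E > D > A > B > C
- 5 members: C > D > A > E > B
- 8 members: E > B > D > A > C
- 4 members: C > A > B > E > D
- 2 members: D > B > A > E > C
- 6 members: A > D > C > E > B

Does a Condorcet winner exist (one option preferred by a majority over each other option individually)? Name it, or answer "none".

Checking pairwise contests:
C beats E 20–18.
E beats D 20–18.
D beats C 24–14.
D beats A 23–15.
E beats B 27–11.
Every option loses at least one head-to-head, so there is no Condorcet winner.

none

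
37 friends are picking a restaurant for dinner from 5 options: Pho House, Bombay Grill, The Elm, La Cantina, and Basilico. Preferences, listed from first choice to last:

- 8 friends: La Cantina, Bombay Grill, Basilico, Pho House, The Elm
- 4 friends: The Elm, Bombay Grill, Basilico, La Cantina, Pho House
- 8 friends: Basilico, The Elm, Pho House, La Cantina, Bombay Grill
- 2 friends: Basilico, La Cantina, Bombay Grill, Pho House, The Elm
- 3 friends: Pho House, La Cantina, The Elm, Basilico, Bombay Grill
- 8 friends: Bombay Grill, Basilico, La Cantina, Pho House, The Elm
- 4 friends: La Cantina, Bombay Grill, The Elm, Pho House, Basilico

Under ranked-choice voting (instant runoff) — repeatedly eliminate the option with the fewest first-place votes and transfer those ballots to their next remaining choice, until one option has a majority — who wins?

Round 1: Pho House 3, Bombay Grill 8, The Elm 4, La Cantina 12, Basilico 10. Eliminate Pho House.
Round 2: Bombay Grill 8, The Elm 4, La Cantina 15, Basilico 10. Eliminate The Elm.
Round 3: Bombay Grill 12, La Cantina 15, Basilico 10. Eliminate Basilico.
Round 4: Bombay Grill 12, La Cantina 25. La Cantina has a majority.

La Cantina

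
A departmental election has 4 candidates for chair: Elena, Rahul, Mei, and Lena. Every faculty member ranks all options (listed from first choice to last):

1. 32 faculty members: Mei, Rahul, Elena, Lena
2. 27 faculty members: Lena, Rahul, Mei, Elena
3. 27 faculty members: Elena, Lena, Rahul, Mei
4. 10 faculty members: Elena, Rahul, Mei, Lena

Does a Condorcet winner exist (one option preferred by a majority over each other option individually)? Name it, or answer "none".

none

Checking pairwise contests:
Rahul beats Elena 59–37.
Lena beats Rahul 54–42.
Rahul beats Mei 64–32.
Elena beats Lena 69–27.
Every option loses at least one head-to-head, so there is no Condorcet winner.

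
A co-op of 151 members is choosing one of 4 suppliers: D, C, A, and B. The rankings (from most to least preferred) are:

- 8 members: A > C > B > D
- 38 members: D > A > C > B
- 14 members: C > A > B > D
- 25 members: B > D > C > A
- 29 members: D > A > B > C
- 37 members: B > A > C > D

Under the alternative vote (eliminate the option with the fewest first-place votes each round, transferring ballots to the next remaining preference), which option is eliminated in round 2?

C

Round 1: D 67, C 14, A 8, B 62. Eliminate A.
Round 2: D 67, C 22, B 62. Eliminate C.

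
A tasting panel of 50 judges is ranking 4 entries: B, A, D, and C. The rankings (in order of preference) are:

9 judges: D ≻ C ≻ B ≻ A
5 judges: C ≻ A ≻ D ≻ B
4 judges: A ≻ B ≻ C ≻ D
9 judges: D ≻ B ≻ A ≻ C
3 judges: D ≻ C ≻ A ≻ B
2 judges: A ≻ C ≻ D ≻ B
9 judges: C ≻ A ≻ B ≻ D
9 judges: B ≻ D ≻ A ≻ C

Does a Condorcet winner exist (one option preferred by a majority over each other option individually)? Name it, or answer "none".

D vs B: 28–22 for D.
D vs A: 30–20 for D.
D vs C: 30–20 for D.
D beats every other option head-to-head.

D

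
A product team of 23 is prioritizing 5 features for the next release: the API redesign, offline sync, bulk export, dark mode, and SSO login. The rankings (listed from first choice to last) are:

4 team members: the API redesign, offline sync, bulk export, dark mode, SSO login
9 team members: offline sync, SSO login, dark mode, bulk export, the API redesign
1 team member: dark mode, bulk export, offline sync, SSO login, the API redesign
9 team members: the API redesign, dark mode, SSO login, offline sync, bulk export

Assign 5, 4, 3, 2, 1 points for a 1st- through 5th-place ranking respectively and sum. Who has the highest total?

offline sync

the API redesign: 4·5 + 9·1 + 1·1 + 9·5 = 75
offline sync: 4·4 + 9·5 + 1·3 + 9·2 = 82
bulk export: 4·3 + 9·2 + 1·4 + 9·1 = 43
dark mode: 4·2 + 9·3 + 1·5 + 9·4 = 76
SSO login: 4·1 + 9·4 + 1·2 + 9·3 = 69
offline sync has the highest Borda score (82).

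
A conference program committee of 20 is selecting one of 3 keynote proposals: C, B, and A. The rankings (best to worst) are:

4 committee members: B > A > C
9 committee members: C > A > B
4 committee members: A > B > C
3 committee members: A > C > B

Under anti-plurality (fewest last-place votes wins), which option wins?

A

Last-place votes: C 8, B 12, A 0.
A is ranked last by the fewest voters, so A wins.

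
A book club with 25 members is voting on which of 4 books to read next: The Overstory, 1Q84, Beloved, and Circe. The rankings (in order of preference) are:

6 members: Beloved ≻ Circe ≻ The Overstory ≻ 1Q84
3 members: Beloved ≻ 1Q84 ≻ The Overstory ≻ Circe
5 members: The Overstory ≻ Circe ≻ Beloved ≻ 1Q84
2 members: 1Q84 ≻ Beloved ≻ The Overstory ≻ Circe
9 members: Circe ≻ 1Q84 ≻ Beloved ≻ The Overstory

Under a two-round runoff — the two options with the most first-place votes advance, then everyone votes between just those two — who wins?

Circe

Round 1 first-place votes: The Overstory 5, 1Q84 2, Beloved 9, Circe 9.
Beloved and Circe advance.
Runoff: Beloved is preferred to Circe by 11 voters; Circe by 14.
Circe wins the runoff.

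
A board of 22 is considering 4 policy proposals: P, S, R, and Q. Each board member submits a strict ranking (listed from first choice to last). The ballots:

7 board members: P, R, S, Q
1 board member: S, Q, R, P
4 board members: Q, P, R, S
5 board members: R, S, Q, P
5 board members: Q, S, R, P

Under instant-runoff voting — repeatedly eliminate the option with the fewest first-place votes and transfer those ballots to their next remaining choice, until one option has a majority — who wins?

Round 1: P 7, S 1, R 5, Q 9. Eliminate S.
Round 2: P 7, R 5, Q 10. Eliminate R.
Round 3: P 7, Q 15. Q has a majority.

Q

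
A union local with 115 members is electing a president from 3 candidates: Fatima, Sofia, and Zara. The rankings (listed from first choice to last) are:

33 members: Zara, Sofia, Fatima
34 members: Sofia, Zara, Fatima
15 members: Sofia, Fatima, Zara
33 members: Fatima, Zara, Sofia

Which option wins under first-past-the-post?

Sofia

First-place votes: Fatima 33, Sofia 49, Zara 33.
Sofia has the most first-place votes.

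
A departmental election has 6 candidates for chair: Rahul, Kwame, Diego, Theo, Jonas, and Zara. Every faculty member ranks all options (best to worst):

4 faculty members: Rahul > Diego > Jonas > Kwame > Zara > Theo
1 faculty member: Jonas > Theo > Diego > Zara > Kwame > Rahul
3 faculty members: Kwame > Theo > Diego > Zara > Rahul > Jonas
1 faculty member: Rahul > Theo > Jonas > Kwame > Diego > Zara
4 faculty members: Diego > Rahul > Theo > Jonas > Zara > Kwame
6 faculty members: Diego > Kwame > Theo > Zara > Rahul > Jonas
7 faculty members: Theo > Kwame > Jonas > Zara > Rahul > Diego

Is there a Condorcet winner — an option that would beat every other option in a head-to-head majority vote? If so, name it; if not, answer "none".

Diego vs Rahul: 14–12 for Diego.
Diego vs Kwame: 15–11 for Diego.
Diego vs Theo: 14–12 for Diego.
Diego vs Jonas: 17–9 for Diego.
Diego vs Zara: 19–7 for Diego.
Diego beats every other option head-to-head.

Diego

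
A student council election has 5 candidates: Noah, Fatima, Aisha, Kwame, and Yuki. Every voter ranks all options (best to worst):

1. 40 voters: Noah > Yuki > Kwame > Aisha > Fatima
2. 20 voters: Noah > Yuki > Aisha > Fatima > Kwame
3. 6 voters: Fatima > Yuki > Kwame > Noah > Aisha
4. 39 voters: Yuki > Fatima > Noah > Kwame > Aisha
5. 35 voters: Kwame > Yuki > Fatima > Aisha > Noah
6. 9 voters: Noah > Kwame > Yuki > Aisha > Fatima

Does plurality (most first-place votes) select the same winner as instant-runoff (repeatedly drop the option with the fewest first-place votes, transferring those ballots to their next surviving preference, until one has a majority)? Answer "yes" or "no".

no

Plurality — first-place votes: Noah 69, Fatima 6, Aisha 0, Kwame 35, Yuki 39. Winner: Noah.
Instant-runoff — R1 Noah 69, Fatima 6, Aisha 0, Kwame 35, Yuki 39 (Aisha out); R2 Noah 69, Fatima 6, Kwame 35, Yuki 39 (Fatima out); R3 Noah 69, Kwame 35, Yuki 45 (Kwame out); R4 Noah 69, Yuki 80 (Yuki winner). Winner: Yuki.
The two methods disagree.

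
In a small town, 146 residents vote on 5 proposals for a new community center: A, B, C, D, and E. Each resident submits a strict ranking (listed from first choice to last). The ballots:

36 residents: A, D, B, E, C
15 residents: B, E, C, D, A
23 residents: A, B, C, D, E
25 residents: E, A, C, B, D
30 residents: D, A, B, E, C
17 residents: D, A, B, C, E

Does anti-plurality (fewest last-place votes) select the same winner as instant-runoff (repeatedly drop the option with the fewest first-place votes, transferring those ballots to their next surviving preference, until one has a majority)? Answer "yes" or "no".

Anti-plurality — last-place votes: A 15, B 0, C 66, D 25, E 40. Winner: B.
Instant-runoff — R1 A 59, B 15, C 0, D 47, E 25 (C out); R2 A 59, B 15, D 47, E 25 (B out); R3 A 59, D 47, E 40 (E out); R4 A 84, D 62 (A winner). Winner: A.
The two methods disagree.

no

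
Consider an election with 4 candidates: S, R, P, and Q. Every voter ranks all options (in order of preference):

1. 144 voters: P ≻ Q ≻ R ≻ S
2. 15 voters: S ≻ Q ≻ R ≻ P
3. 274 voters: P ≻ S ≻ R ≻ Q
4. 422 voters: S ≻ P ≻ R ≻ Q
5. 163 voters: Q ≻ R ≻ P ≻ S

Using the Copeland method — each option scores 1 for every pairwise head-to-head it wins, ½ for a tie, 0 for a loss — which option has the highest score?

P

S: beats R and Q; loses to P → score 2.
R: beats Q; loses to S and P → score 1.
P: beats S, R, and Q → score 3.
Q: loses to S, R, and P → score 0.
P has the best pairwise record.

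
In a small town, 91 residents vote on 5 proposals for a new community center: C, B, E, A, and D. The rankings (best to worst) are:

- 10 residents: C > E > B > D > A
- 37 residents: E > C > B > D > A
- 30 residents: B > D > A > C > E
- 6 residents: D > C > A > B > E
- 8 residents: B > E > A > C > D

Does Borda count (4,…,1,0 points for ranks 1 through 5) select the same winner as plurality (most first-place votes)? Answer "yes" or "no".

Borda — scores: C 207, B 252, E 202, A 88, D 161. Winner: B.
Plurality — first-place votes: C 10, B 38, E 37, A 0, D 6. Winner: B.
The two methods agree.

yes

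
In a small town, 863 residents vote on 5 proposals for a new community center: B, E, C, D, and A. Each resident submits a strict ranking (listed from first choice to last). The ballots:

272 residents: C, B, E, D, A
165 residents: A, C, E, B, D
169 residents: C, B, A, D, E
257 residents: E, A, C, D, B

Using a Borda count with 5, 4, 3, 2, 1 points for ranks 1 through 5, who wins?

B: 272·4 + 165·2 + 169·4 + 257·1 = 2351
E: 272·3 + 165·3 + 169·1 + 257·5 = 2765
C: 272·5 + 165·4 + 169·5 + 257·3 = 3636
D: 272·2 + 165·1 + 169·2 + 257·2 = 1561
A: 272·1 + 165·5 + 169·3 + 257·4 = 2632
C has the highest Borda score (3636).

C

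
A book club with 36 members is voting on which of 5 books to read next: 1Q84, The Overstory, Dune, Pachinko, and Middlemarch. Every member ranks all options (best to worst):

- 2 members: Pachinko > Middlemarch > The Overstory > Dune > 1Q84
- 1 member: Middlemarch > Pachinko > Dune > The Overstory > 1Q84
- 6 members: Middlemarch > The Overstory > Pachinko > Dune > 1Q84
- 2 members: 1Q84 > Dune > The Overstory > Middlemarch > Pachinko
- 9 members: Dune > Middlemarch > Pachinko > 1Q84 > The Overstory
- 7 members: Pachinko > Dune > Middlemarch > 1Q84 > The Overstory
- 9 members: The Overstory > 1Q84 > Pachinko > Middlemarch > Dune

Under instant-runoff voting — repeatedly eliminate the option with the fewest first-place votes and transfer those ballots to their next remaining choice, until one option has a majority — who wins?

Dune

Round 1: 1Q84 2, The Overstory 9, Dune 9, Pachinko 9, Middlemarch 7. Eliminate 1Q84.
Round 2: The Overstory 9, Dune 11, Pachinko 9, Middlemarch 7. Eliminate Middlemarch.
Round 3: The Overstory 15, Dune 11, Pachinko 10. Eliminate Pachinko.
Round 4: The Overstory 17, Dune 19. Dune has a majority.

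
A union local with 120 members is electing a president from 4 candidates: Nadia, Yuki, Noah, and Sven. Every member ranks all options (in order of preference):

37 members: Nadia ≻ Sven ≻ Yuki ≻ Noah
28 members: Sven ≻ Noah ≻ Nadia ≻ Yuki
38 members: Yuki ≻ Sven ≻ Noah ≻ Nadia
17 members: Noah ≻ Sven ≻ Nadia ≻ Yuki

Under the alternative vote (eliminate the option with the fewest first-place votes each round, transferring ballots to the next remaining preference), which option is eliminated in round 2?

Round 1: Nadia 37, Yuki 38, Noah 17, Sven 28. Eliminate Noah.
Round 2: Nadia 37, Yuki 38, Sven 45. Eliminate Nadia.

Nadia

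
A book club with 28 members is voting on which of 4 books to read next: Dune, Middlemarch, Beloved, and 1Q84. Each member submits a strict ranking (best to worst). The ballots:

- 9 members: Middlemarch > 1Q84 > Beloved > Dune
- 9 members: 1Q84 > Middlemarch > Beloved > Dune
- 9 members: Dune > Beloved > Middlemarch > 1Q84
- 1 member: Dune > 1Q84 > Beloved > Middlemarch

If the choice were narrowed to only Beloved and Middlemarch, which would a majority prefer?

Voters preferring Beloved to Middlemarch: 10; preferring Middlemarch to Beloved: 18.
Middlemarch wins the head-to-head.

Middlemarch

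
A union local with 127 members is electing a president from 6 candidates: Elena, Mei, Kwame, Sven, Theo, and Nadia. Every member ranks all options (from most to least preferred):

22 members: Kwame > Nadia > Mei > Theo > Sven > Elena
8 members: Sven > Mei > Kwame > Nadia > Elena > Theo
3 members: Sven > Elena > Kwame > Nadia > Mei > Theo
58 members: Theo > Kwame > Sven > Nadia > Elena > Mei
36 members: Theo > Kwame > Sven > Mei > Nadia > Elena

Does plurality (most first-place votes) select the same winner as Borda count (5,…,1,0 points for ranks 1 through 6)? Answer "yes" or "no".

Plurality — first-place votes: Elena 0, Mei 0, Kwame 22, Sven 11, Theo 94, Nadia 0. Winner: Theo.
Borda — scores: Elena 78, Mei 173, Kwame 519, Sven 359, Theo 514, Nadia 262. Winner: Kwame.
The two methods disagree.

no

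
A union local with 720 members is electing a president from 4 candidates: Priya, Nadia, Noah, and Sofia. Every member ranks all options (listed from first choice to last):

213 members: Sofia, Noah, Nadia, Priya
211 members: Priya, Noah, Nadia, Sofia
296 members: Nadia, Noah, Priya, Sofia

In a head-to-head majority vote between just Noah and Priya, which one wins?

Noah

Voters preferring Noah to Priya: 509; preferring Priya to Noah: 211.
Noah wins the head-to-head.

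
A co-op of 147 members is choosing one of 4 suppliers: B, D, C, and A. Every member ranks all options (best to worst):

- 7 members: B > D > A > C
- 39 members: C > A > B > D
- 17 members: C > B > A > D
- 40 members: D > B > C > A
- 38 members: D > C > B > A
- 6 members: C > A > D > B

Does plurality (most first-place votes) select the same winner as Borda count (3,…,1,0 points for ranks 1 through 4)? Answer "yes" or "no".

Plurality — first-place votes: B 7, D 78, C 62, A 0. Winner: D.
Borda — scores: B 212, D 254, C 302, A 114. Winner: C.
The two methods disagree.

no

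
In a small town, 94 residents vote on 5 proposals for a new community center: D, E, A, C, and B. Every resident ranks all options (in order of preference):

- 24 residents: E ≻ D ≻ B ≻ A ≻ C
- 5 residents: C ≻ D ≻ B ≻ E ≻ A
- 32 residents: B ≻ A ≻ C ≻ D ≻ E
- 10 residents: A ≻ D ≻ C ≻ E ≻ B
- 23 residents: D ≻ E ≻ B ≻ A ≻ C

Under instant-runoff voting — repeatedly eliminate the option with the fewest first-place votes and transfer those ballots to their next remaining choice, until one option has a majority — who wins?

D

Round 1: D 23, E 24, A 10, C 5, B 32. Eliminate C.
Round 2: D 28, E 24, A 10, B 32. Eliminate A.
Round 3: D 38, E 24, B 32. Eliminate E.
Round 4: D 62, B 32. D has a majority.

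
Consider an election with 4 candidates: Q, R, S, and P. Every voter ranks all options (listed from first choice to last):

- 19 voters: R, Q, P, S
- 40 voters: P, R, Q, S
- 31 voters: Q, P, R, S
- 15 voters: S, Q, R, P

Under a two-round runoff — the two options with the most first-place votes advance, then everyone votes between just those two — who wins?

Q

Round 1 first-place votes: Q 31, R 19, S 15, P 40.
P and Q advance.
Runoff: P is preferred to Q by 40 voters; Q by 65.
Q wins the runoff.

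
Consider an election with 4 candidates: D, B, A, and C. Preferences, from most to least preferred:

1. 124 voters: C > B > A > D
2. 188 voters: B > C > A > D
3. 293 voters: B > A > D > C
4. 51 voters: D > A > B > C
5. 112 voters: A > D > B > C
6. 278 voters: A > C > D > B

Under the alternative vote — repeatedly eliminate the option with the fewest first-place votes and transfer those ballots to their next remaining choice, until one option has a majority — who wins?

B

Round 1: D 51, B 481, A 390, C 124. Eliminate D.
Round 2: B 481, A 441, C 124. Eliminate C.
Round 3: B 605, A 441. B has a majority.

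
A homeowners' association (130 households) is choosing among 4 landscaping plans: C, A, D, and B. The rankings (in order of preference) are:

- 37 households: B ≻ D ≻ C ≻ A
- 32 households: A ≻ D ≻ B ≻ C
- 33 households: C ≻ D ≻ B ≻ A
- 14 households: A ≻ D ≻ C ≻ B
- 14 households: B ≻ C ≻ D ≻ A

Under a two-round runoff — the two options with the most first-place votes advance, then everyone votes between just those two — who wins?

Round 1 first-place votes: C 33, A 46, D 0, B 51.
B and A advance.
Runoff: B is preferred to A by 84 voters; A by 46.
B wins the runoff.

B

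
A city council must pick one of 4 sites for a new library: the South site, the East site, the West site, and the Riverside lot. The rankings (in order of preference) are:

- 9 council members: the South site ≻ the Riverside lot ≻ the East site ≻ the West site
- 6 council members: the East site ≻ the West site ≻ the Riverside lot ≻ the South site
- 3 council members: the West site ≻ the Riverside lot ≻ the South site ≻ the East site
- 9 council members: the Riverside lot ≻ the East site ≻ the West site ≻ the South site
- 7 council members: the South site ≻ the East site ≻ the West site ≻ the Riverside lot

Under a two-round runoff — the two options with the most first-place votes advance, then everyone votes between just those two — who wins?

the Riverside lot

Round 1 first-place votes: the South site 16, the East site 6, the West site 3, the Riverside lot 9.
the South site and the Riverside lot advance.
Runoff: the South site is preferred to the Riverside lot by 16 voters; the Riverside lot by 18.
the Riverside lot wins the runoff.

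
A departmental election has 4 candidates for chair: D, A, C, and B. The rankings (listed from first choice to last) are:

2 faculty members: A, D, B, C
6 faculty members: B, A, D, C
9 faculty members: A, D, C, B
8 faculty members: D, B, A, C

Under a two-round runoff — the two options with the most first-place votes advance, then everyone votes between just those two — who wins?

Round 1 first-place votes: D 8, A 11, C 0, B 6.
A and D advance.
Runoff: A is preferred to D by 17 voters; D by 8.
A wins the runoff.

A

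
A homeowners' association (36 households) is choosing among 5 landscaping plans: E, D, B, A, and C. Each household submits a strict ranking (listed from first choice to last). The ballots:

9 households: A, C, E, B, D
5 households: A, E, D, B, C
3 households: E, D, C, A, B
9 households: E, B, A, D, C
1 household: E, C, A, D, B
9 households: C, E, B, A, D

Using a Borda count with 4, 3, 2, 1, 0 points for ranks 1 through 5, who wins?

E: 9·2 + 5·3 + 3·4 + 9·4 + 1·4 + 9·3 = 112
D: 9·0 + 5·2 + 3·3 + 9·1 + 1·1 + 9·0 = 29
B: 9·1 + 5·1 + 3·0 + 9·3 + 1·0 + 9·2 = 59
A: 9·4 + 5·4 + 3·1 + 9·2 + 1·2 + 9·1 = 88
C: 9·3 + 5·0 + 3·2 + 9·0 + 1·3 + 9·4 = 72
E has the highest Borda score (112).

E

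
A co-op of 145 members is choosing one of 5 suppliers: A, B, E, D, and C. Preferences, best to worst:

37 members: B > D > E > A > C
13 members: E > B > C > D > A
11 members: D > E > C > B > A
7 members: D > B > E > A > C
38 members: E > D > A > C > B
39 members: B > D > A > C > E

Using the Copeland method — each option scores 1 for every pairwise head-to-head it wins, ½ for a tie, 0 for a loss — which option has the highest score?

A: beats C; loses to B, E, and D → score 1.
B: beats A, E, D, and C → score 4.
E: beats A and C; loses to B and D → score 2.
D: beats A, E, and C; loses to B → score 3.
C: loses to A, B, E, and D → score 0.
B has the best pairwise record.

B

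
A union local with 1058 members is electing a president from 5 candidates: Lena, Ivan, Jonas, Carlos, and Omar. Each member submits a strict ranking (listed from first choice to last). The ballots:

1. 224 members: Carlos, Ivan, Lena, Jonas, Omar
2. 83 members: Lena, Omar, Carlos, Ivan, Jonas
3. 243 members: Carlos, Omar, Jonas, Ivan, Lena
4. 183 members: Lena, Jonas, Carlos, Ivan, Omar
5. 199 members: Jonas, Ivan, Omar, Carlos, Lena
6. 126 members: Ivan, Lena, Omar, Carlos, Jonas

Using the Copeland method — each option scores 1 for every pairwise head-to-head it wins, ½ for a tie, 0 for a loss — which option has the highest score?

Lena: beats Jonas and Omar; loses to Ivan and Carlos → score 2.
Ivan: beats Lena and Omar; loses to Jonas and Carlos → score 2.
Jonas: beats Ivan and Omar; loses to Lena and Carlos → score 2.
Carlos: beats Lena, Ivan, Jonas, and Omar → score 4.
Omar: loses to Lena, Ivan, Jonas, and Carlos → score 0.
Carlos has the best pairwise record.

Carlos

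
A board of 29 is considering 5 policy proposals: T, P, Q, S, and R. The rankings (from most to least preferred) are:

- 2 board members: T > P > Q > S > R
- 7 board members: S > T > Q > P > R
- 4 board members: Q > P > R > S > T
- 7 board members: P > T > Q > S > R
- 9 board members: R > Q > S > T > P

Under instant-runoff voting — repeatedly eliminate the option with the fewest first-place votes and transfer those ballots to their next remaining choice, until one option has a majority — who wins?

P

Round 1: T 2, P 7, Q 4, S 7, R 9. Eliminate T.
Round 2: P 9, Q 4, S 7, R 9. Eliminate Q.
Round 3: P 13, S 7, R 9. Eliminate S.
Round 4: P 20, R 9. P has a majority.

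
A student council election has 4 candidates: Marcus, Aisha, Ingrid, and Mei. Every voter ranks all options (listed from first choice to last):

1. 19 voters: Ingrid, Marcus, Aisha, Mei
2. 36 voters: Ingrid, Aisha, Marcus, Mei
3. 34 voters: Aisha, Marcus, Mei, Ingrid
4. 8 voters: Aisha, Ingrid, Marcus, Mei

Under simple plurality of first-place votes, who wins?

First-place votes: Marcus 0, Aisha 42, Ingrid 55, Mei 0.
Ingrid has the most first-place votes.

Ingrid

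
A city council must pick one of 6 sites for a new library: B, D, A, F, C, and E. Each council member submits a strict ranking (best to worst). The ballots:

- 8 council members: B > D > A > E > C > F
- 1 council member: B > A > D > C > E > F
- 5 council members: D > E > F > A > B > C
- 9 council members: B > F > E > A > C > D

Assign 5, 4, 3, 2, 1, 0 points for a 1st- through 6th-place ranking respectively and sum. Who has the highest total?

B: 8·5 + 1·5 + 5·1 + 9·5 = 95
D: 8·4 + 1·3 + 5·5 + 9·0 = 60
A: 8·3 + 1·4 + 5·2 + 9·2 = 56
F: 8·0 + 1·0 + 5·3 + 9·4 = 51
C: 8·1 + 1·2 + 5·0 + 9·1 = 19
E: 8·2 + 1·1 + 5·4 + 9·3 = 64
B has the highest Borda score (95).

B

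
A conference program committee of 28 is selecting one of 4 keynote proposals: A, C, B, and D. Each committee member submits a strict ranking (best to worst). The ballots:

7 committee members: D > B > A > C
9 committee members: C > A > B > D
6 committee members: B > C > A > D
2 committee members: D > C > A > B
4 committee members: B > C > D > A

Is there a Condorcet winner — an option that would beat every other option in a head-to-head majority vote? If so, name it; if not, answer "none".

B vs A: 17–11 for B.
B vs C: 17–11 for B.
B vs D: 19–9 for B.
B beats every other option head-to-head.

B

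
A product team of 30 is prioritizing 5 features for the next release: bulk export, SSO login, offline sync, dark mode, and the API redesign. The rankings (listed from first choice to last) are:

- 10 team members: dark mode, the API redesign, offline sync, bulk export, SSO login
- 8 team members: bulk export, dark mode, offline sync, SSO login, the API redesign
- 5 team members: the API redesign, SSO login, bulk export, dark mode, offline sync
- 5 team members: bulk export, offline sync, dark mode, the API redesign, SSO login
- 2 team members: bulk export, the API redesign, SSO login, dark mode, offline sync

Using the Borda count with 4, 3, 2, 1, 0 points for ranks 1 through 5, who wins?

dark mode

bulk export: 10·1 + 8·4 + 5·2 + 5·4 + 2·4 = 80
SSO login: 10·0 + 8·1 + 5·3 + 5·0 + 2·2 = 27
offline sync: 10·2 + 8·2 + 5·0 + 5·3 + 2·0 = 51
dark mode: 10·4 + 8·3 + 5·1 + 5·2 + 2·1 = 81
the API redesign: 10·3 + 8·0 + 5·4 + 5·1 + 2·3 = 61
dark mode has the highest Borda score (81).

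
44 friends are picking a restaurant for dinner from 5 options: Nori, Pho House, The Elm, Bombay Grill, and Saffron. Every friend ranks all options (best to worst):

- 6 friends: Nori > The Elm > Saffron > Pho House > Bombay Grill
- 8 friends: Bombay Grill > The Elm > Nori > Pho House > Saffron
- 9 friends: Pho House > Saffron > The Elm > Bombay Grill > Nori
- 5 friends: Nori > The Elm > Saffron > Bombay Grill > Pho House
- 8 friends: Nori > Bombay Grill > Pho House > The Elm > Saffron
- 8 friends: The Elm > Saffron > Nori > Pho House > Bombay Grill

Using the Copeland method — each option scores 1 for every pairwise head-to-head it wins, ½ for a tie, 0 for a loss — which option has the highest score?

The Elm

Nori: beats Pho House, Bombay Grill, and Saffron; loses to The Elm → score 3.
Pho House: beats Bombay Grill and Saffron; loses to Nori and The Elm → score 2.
The Elm: beats Nori, Pho House, Bombay Grill, and Saffron → score 4.
Bombay Grill: loses to Nori, Pho House, The Elm, and Saffron → score 0.
Saffron: beats Bombay Grill; loses to Nori, Pho House, and The Elm → score 1.
The Elm has the best pairwise record.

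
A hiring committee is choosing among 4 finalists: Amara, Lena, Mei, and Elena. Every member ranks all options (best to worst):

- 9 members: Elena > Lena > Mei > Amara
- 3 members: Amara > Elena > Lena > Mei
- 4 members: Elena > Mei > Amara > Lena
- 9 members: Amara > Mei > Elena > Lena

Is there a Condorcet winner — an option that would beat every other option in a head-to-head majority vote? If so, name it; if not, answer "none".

Elena

Elena vs Amara: 13–12 for Elena.
Elena vs Lena: 25–0 for Elena.
Elena vs Mei: 16–9 for Elena.
Elena beats every other option head-to-head.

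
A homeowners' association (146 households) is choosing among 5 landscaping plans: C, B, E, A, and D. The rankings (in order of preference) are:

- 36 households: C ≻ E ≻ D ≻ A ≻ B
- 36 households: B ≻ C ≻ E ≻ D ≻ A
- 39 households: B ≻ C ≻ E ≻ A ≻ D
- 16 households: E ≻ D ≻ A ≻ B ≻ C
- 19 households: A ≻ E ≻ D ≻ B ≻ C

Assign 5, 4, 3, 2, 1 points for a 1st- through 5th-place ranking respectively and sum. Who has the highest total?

C: 36·5 + 36·4 + 39·4 + 16·1 + 19·1 = 515
B: 36·1 + 36·5 + 39·5 + 16·2 + 19·2 = 481
E: 36·4 + 36·3 + 39·3 + 16·5 + 19·4 = 525
A: 36·2 + 36·1 + 39·2 + 16·3 + 19·5 = 329
D: 36·3 + 36·2 + 39·1 + 16·4 + 19·3 = 340
E has the highest Borda score (525).

E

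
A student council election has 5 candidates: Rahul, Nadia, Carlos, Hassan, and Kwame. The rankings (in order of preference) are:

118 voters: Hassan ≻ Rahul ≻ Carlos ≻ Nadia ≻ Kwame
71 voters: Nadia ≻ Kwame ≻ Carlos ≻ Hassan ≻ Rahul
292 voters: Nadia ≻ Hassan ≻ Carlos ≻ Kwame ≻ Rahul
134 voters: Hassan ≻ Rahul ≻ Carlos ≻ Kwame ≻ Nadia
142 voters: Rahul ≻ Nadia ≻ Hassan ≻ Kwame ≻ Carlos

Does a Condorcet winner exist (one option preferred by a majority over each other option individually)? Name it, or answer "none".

none

Checking pairwise contests:
Hassan beats Rahul 615–142.
Rahul beats Nadia 394–363.
Rahul beats Carlos 394–363.
Nadia beats Hassan 505–252.
Rahul beats Kwame 394–363.
Every option loses at least one head-to-head, so there is no Condorcet winner.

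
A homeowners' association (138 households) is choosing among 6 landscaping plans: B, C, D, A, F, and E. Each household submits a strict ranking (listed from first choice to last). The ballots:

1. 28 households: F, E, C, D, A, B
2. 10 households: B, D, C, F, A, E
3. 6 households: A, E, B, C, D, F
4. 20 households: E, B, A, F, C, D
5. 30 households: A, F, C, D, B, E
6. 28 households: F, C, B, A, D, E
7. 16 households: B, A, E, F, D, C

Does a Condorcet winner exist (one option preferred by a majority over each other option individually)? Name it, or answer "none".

none

Checking pairwise contests:
C beats B 86–52.
A beats C 72–66.
B beats D 80–58.
B beats A 74–64.
A beats F 72–66.
B beats E 84–54.
Every option loses at least one head-to-head, so there is no Condorcet winner.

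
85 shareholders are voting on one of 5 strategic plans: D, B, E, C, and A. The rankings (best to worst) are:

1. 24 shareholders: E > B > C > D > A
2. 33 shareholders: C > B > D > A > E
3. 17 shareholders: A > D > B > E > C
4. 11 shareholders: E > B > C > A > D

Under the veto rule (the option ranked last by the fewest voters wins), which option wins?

B

Last-place votes: D 11, B 0, E 33, C 17, A 24.
B is ranked last by the fewest voters, so B wins.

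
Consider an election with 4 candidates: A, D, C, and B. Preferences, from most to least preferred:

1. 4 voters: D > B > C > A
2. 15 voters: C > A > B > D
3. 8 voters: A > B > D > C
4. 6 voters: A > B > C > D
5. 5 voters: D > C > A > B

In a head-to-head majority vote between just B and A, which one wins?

Voters preferring B to A: 4; preferring A to B: 34.
A wins the head-to-head.

A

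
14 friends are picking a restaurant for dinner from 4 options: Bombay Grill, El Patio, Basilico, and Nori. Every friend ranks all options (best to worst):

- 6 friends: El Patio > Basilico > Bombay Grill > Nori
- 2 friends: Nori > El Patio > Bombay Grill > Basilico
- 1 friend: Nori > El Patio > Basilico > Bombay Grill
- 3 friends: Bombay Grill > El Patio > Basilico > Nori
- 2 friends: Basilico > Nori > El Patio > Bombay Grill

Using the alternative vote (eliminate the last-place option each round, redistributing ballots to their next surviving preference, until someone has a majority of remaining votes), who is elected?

Round 1: Bombay Grill 3, El Patio 6, Basilico 2, Nori 3. Eliminate Basilico.
Round 2: Bombay Grill 3, El Patio 6, Nori 5. Eliminate Bombay Grill.
Round 3: El Patio 9, Nori 5. El Patio has a majority.

El Patio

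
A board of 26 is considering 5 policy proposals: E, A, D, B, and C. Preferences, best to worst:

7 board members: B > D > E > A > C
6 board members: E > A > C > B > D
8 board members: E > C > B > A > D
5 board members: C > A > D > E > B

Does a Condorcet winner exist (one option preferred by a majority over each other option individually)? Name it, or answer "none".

E

E vs A: 21–5 for E.
E vs D: 14–12 for E.
E vs B: 19–7 for E.
E vs C: 21–5 for E.
E beats every other option head-to-head.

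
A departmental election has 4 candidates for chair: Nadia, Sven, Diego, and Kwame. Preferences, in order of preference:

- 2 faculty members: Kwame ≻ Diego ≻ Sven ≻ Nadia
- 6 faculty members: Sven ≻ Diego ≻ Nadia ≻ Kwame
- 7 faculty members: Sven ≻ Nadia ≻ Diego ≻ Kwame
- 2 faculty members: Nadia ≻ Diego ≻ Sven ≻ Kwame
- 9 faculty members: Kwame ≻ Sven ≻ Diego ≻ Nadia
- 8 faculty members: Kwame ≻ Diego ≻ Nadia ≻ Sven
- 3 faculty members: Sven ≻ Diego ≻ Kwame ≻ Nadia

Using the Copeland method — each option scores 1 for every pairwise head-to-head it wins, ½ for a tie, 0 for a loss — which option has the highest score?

Kwame

Nadia: loses to Sven, Diego, and Kwame → score 0.
Sven: beats Nadia and Diego; loses to Kwame → score 2.
Diego: beats Nadia; loses to Sven and Kwame → score 1.
Kwame: beats Nadia, Sven, and Diego → score 3.
Kwame has the best pairwise record.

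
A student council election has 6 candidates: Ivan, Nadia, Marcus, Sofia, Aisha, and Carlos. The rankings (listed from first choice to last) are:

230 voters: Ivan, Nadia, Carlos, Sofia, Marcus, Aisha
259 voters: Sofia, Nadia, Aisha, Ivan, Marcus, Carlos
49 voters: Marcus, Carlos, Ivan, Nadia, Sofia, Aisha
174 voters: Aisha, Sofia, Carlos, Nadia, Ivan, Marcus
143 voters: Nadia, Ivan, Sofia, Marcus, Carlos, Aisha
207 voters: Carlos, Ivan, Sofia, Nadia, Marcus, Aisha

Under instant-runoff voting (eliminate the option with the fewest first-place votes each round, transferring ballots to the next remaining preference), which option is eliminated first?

Round 1: Ivan 230, Nadia 143, Marcus 49, Sofia 259, Aisha 174, Carlos 207. Eliminate Marcus.

Marcus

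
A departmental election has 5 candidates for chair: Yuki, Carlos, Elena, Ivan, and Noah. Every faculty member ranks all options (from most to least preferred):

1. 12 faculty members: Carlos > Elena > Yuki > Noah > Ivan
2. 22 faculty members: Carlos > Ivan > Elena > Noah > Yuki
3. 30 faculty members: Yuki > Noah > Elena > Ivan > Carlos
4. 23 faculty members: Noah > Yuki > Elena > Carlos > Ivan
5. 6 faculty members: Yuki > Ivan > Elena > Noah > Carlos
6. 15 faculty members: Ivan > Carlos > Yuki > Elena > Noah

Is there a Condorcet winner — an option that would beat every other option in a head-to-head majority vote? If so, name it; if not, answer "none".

Yuki vs Carlos: 59–49 for Yuki.
Yuki vs Elena: 74–34 for Yuki.
Yuki vs Ivan: 71–37 for Yuki.
Yuki vs Noah: 63–45 for Yuki.
Yuki beats every other option head-to-head.

Yuki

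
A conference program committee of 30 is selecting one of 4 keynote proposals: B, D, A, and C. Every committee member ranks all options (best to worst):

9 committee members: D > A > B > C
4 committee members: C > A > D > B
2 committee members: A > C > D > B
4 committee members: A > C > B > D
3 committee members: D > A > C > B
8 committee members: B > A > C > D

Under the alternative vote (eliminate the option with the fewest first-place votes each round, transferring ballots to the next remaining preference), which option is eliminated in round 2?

Round 1: B 8, D 12, A 6, C 4. Eliminate C.
Round 2: B 8, D 12, A 10. Eliminate B.

B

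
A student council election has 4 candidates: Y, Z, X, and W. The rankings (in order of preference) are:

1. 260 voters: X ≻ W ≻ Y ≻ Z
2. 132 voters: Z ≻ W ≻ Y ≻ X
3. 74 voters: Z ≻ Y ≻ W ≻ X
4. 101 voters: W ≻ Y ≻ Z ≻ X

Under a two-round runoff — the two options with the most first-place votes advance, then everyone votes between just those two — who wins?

Z

Round 1 first-place votes: Y 0, Z 206, X 260, W 101.
X and Z advance.
Runoff: X is preferred to Z by 260 voters; Z by 307.
Z wins the runoff.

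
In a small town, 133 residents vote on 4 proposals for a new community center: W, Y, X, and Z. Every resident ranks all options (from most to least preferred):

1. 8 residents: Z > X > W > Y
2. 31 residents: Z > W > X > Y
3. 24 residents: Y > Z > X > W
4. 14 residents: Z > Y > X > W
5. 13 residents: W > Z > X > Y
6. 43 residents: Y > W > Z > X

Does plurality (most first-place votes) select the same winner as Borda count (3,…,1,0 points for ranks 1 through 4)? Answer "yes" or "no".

no

Plurality — first-place votes: W 13, Y 67, X 0, Z 53. Winner: Y.
Borda — scores: W 195, Y 229, X 98, Z 276. Winner: Z.
The two methods disagree.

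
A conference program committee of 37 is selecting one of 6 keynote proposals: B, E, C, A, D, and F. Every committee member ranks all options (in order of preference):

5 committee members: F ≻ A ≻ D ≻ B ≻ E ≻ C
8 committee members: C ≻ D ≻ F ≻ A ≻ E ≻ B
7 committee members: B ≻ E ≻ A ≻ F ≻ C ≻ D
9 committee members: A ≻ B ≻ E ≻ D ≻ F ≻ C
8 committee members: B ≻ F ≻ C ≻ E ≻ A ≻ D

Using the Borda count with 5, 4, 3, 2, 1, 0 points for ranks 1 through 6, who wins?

B: 5·2 + 8·0 + 7·5 + 9·4 + 8·5 = 121
E: 5·1 + 8·1 + 7·4 + 9·3 + 8·2 = 84
C: 5·0 + 8·5 + 7·1 + 9·0 + 8·3 = 71
A: 5·4 + 8·2 + 7·3 + 9·5 + 8·1 = 110
D: 5·3 + 8·4 + 7·0 + 9·2 + 8·0 = 65
F: 5·5 + 8·3 + 7·2 + 9·1 + 8·4 = 104
B has the highest Borda score (121).

B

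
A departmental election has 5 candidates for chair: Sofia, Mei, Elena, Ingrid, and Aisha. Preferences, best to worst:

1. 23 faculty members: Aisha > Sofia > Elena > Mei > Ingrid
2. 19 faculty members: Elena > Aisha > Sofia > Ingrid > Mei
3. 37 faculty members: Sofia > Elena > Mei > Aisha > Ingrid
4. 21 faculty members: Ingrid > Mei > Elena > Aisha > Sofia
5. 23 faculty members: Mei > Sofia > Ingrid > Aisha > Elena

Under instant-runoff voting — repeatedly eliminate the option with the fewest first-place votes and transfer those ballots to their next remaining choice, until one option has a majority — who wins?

Round 1: Sofia 37, Mei 23, Elena 19, Ingrid 21, Aisha 23. Eliminate Elena.
Round 2: Sofia 37, Mei 23, Ingrid 21, Aisha 42. Eliminate Ingrid.
Round 3: Sofia 37, Mei 44, Aisha 42. Eliminate Sofia.
Round 4: Mei 81, Aisha 42. Mei has a majority.

Mei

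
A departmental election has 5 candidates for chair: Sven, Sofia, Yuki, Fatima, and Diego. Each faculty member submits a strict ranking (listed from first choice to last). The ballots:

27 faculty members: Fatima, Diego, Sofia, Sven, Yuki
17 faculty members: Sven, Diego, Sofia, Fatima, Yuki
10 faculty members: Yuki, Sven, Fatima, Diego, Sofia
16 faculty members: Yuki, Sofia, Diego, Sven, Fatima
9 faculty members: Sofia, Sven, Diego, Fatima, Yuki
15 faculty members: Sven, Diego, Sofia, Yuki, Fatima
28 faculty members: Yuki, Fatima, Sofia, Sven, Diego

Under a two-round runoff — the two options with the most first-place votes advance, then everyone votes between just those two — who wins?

Sven

Round 1 first-place votes: Sven 32, Sofia 9, Yuki 54, Fatima 27, Diego 0.
Yuki and Sven advance.
Runoff: Yuki is preferred to Sven by 54 voters; Sven by 68.
Sven wins the runoff.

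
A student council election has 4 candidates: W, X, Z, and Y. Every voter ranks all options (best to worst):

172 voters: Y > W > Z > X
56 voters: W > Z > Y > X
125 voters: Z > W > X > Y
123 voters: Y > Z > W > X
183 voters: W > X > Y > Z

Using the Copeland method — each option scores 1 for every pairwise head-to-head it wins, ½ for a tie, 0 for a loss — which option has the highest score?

W: beats X, Z, and Y → score 3.
X: loses to W, Z, and Y → score 0.
Z: beats X; loses to W and Y → score 1.
Y: beats X and Z; loses to W → score 2.
W has the best pairwise record.

W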